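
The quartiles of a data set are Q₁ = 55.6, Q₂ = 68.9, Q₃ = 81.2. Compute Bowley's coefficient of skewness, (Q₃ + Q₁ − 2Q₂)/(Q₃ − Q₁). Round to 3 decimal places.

numerator: Q₃ + Q₁ − 2Q₂ = 81.2 + 55.6 − 2×68.9 = -1.0000
denominator: Q₃ − Q₁ = 81.2 − 55.6 = 25.6000
Bowley skewness = -1.0000 / 25.6000 ≈ -0.039

-0.039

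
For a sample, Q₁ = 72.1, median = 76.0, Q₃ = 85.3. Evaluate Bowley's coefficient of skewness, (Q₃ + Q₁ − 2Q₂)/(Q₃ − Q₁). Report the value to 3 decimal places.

numerator: Q₃ + Q₁ − 2Q₂ = 85.3 + 72.1 − 2×76.0 = 5.4000
denominator: Q₃ − Q₁ = 85.3 − 72.1 = 13.2000
Bowley skewness = 5.4000 / 13.2000 ≈ 0.409

0.409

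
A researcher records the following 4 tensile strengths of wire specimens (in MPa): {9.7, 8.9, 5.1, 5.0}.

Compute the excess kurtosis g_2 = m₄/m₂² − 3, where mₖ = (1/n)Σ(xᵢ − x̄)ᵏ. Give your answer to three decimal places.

-1.930

x̄ = 7.1750
Σ(xᵢ − x̄)² = 18.3875 ⇒ m₂ = 4.59688
Σ(xᵢ − x̄)⁴ = 90.4202 ⇒ m₄ = 22.60504
m₂² = 21.13126
g_2 = m₄/m₂² − 3 = 1.06974 − 3 ≈ -1.930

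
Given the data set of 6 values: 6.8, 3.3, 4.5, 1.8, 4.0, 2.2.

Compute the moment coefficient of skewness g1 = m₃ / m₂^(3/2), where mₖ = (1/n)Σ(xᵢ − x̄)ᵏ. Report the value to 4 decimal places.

x̄ = (6.8 + 3.3 + 4.5 + 1.8 + 4.0 + 2.2) / 6 = 3.7667
deviations (xᵢ − x̄): 3.0333, -0.4667, 0.7333, -1.9667, 0.2333, -1.5667
Σ(xᵢ − x̄)² = 16.3333 ⇒ m₂ = 16.3333/6 = 2.72222
Σ(xᵢ − x̄)³ = 16.7636 ⇒ m₃ = 16.7636/6 = 2.79393
m₂^(3/2) = 2.72222^(1.5) = 4.49144
g1 = m₃ / m₂^(3/2) = 2.79393 / 4.49144 ≈ 0.6221

0.6221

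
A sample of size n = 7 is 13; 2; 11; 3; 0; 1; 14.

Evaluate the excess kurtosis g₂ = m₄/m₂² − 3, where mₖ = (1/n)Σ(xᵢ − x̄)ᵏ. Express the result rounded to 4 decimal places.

x̄ = 6.2857
Σ(xᵢ − x̄)² = 223.4286 ⇒ m₂ = 31.91837
Σ(xᵢ − x̄)⁴ = 8863.2886 ⇒ m₄ = 1266.18409
m₂² = 1018.78217
g₂ = m₄/m₂² − 3 = 1.24284 − 3 ≈ -1.7572

-1.7572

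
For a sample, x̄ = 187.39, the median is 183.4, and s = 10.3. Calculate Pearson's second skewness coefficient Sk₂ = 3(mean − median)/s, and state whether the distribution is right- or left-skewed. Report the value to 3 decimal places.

Sk₂ = 3(187.39 − 183.4) / 10.3 = 3 × 3.9900 / 10.3
    = 11.9700 / 10.3 ≈ 1.162
Sk₂ > 0 ⇒ mean > median ⇒ right-skewed (positive skew).

1.162, right-skewed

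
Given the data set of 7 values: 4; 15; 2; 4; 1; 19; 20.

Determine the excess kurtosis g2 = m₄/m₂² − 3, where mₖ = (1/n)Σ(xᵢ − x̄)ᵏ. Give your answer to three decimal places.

x̄ = 9.2857
Σ(xᵢ − x̄)² = 419.4286 ⇒ m₂ = 59.91837
Σ(xᵢ − x̄)⁴ = 32241.5743 ⇒ m₄ = 4605.93919
m₂² = 3590.21075
g2 = m₄/m₂² − 3 = 1.28292 − 3 ≈ -1.717

-1.717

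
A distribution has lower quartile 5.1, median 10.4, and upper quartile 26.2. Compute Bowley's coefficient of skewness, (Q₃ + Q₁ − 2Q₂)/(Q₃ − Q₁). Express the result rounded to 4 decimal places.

0.4976

numerator: Q₃ + Q₁ − 2Q₂ = 26.2 + 5.1 − 2×10.4 = 10.5000
denominator: Q₃ − Q₁ = 26.2 − 5.1 = 21.1000
Bowley skewness = 10.5000 / 21.1000 ≈ 0.4976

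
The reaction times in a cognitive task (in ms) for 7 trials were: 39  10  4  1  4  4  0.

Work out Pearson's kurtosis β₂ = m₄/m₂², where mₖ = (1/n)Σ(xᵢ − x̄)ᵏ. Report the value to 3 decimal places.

x̄ = 8.8571
Σ(xᵢ − x̄)² = 1120.8571 ⇒ m₂ = 160.12245
Σ(xᵢ − x̄)⁴ = 837175.9708 ⇒ m₄ = 119596.56726
m₂² = 25639.19867
β₂ = m₄/m₂² = 119596.56726 / 25639.19867 ≈ 4.665

4.665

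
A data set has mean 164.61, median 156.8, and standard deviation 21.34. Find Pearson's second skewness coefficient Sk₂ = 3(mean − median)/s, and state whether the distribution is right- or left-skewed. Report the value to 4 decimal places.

Sk₂ = 3(164.61 − 156.8) / 21.34 = 3 × 7.8100 / 21.34
    = 23.4300 / 21.34 ≈ 1.0979
Sk₂ > 0 ⇒ mean > median ⇒ right-skewed (positive skew).

1.0979, right-skewed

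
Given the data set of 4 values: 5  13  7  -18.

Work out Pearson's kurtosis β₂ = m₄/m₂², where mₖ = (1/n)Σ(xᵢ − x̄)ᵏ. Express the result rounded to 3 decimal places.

2.197

x̄ = 1.7500
Σ(xᵢ − x̄)² = 554.7500 ⇒ m₂ = 138.68750
Σ(xᵢ − x̄)⁴ = 169038.0781 ⇒ m₄ = 42259.51953
m₂² = 19234.22266
β₂ = m₄/m₂² = 42259.51953 / 19234.22266 ≈ 2.197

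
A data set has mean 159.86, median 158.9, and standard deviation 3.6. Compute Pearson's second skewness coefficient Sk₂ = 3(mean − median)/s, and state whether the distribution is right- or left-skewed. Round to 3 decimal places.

Sk₂ = 3(159.86 − 158.9) / 3.6 = 3 × 0.9600 / 3.6
    = 2.8800 / 3.6 ≈ 0.800
Sk₂ > 0 ⇒ mean > median ⇒ right-skewed (positive skew).

0.800, right-skewed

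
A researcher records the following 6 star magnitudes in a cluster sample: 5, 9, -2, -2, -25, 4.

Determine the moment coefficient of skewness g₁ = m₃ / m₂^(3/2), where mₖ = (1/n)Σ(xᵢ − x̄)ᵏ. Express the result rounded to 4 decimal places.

x̄ = (5 + 9 - 2 - 2 - 25 + 4) / 6 = -1.8333
deviations (xᵢ − x̄): 6.8333, 10.8333, -0.1667, -0.1667, -23.1667, 5.8333
Σ(xᵢ − x̄)² = 734.8333 ⇒ m₂ = 734.8333/6 = 122.47222
Σ(xᵢ − x̄)³ = -10644.4444 ⇒ m₃ = -10644.4444/6 = -1774.07407
m₂^(3/2) = 122.47222^(1.5) = 1355.36541
g₁ = m₃ / m₂^(3/2) = -1774.07407 / 1355.36541 ≈ -1.3089

-1.3089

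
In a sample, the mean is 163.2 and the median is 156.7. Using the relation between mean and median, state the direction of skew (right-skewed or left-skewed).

right-skewed

mean − median = 163.2 − 156.7 = 6.5
mean > median ⇒ the longer tail is on the right ⇒ right-skewed (positively skewed).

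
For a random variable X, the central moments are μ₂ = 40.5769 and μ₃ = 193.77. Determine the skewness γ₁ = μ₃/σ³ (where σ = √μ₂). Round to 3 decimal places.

0.750

σ = √μ₂ = √40.5769 = 6.37000
σ³ = μ₂^(3/2) = 258.47485
γ₁ = μ₃/σ³ = 193.77 / 258.47485 ≈ 0.750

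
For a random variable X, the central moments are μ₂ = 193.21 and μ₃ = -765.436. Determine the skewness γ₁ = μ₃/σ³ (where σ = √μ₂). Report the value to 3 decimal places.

σ = √μ₂ = √193.21 = 13.90000
σ³ = μ₂^(3/2) = 2685.61900
γ₁ = μ₃/σ³ = -765.436 / 2685.61900 ≈ -0.285

-0.285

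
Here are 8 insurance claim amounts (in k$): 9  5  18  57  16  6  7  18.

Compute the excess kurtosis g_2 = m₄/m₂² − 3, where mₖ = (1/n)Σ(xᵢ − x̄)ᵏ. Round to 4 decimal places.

x̄ = 17.0000
Σ(xᵢ − x̄)² = 2032.0000 ⇒ m₂ = 254.00000
Σ(xᵢ − x̄)⁴ = 2609476.0000 ⇒ m₄ = 326184.50000
m₂² = 64516.00000
g_2 = m₄/m₂² − 3 = 5.05587 − 3 ≈ 2.0559

2.0559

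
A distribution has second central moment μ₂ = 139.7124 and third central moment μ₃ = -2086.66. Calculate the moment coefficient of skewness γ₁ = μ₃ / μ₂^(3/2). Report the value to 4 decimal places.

σ = √μ₂ = √139.7124 = 11.82000
σ³ = μ₂^(3/2) = 1651.40057
γ₁ = μ₃/σ³ = -2086.66 / 1651.40057 ≈ -1.2636

-1.2636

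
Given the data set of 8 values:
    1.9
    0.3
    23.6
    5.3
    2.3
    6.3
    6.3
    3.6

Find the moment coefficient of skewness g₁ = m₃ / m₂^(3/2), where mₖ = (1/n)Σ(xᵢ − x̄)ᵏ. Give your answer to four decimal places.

x̄ = (1.9 + 0.3 + 23.6 + 5.3 + 2.3 + 6.3 + 6.3 + 3.6) / 8 = 6.2000
deviations (xᵢ − x̄): -4.3000, -5.9000, 17.4000, -0.9000, -3.9000, 0.1000, 0.1000, -2.6000
Σ(xᵢ − x̄)² = 378.8600 ⇒ m₂ = 378.8600/8 = 47.35750
Σ(xᵢ − x̄)³ = 4905.5160 ⇒ m₃ = 4905.5160/8 = 613.18950
m₂^(3/2) = 47.35750^(1.5) = 325.89909
g₁ = m₃ / m₂^(3/2) = 613.18950 / 325.89909 ≈ 1.8815

1.8815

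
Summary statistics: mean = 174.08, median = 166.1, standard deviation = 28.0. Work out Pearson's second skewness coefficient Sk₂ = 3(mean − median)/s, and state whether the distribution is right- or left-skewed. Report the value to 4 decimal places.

Sk₂ = 3(174.08 − 166.1) / 28.0 = 3 × 7.9800 / 28.0
    = 23.9400 / 28.0 ≈ 0.8550
Sk₂ > 0 ⇒ mean > median ⇒ right-skewed (positive skew).

0.8550, right-skewed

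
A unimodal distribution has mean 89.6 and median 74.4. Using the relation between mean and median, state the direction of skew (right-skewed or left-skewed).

mean − median = 89.6 − 74.4 = 15.2
mean > median ⇒ the longer tail is on the right ⇒ right-skewed (positively skewed).

right-skewed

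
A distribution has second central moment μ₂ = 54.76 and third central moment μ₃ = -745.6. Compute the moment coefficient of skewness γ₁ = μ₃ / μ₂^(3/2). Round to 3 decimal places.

-1.840

σ = √μ₂ = √54.76 = 7.40000
σ³ = μ₂^(3/2) = 405.22400
γ₁ = μ₃/σ³ = -745.6 / 405.22400 ≈ -1.840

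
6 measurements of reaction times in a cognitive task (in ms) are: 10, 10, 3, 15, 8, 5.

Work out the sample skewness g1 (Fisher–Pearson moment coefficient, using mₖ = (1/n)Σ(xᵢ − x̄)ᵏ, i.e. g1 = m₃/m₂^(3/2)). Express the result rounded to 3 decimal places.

0.208

x̄ = (10 + 10 + 3 + 15 + 8 + 5) / 6 = 8.5000
deviations (xᵢ − x̄): 1.5000, 1.5000, -5.5000, 6.5000, -0.5000, -3.5000
Σ(xᵢ − x̄)² = 89.5000 ⇒ m₂ = 89.5000/6 = 14.91667
Σ(xᵢ − x̄)³ = 72.0000 ⇒ m₃ = 72.0000/6 = 12.00000
m₂^(3/2) = 14.91667^(1.5) = 57.61130
g1 = m₃ / m₂^(3/2) = 12.00000 / 57.61130 ≈ 0.208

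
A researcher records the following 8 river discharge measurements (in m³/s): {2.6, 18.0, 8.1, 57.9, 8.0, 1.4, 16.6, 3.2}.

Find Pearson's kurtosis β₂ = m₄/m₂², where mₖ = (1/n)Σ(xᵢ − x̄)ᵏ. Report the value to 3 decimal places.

x̄ = 14.4750
Σ(xᵢ − x̄)² = 2424.3350 ⇒ m₂ = 303.04187
Σ(xᵢ − x̄)⁴ = 3624836.3523 ⇒ m₄ = 453104.54403
m₂² = 91834.37800
β₂ = m₄/m₂² = 453104.54403 / 91834.37800 ≈ 4.934

4.934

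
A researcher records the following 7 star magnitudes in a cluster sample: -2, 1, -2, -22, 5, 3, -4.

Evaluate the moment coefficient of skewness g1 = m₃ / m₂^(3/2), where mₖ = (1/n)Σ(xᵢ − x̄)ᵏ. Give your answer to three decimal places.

-1.526

x̄ = (-2 + 1 - 2 - 22 + 5 + 3 - 4) / 7 = -3.0000
deviations (xᵢ − x̄): 1.0000, 4.0000, 1.0000, -19.0000, 8.0000, 6.0000, -1.0000
Σ(xᵢ − x̄)² = 480.0000 ⇒ m₂ = 480.0000/7 = 68.57143
Σ(xᵢ − x̄)³ = -6066.0000 ⇒ m₃ = -6066.0000/7 = -866.57143
m₂^(3/2) = 68.57143^(1.5) = 567.82537
g1 = m₃ / m₂^(3/2) = -866.57143 / 567.82537 ≈ -1.526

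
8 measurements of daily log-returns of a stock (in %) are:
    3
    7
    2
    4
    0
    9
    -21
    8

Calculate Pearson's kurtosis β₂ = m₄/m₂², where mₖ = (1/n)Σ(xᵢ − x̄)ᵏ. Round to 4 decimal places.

x̄ = 1.5000
Σ(xᵢ − x̄)² = 646.0000 ⇒ m₂ = 80.75000
Σ(xᵢ − x̄)⁴ = 262202.5000 ⇒ m₄ = 32775.31250
m₂² = 6520.56250
β₂ = m₄/m₂² = 32775.31250 / 6520.56250 ≈ 5.0265

5.0265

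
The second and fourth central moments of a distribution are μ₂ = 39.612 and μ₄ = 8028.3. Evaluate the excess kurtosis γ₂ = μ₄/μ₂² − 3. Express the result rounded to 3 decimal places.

μ₂² = 39.612² = 1569.11054
μ₄/μ₂² = 8028.3 / 1569.11054 = 5.11647
γ₂ = 5.11647 − 3 ≈ 2.116

2.116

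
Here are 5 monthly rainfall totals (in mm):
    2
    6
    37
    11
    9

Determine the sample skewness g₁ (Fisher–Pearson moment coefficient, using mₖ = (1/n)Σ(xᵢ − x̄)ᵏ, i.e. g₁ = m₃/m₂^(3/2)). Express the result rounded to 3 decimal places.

1.274

x̄ = (2 + 6 + 37 + 11 + 9) / 5 = 13.0000
deviations (xᵢ − x̄): -11.0000, -7.0000, 24.0000, -2.0000, -4.0000
Σ(xᵢ − x̄)² = 766.0000 ⇒ m₂ = 766.0000/5 = 153.20000
Σ(xᵢ − x̄)³ = 12078.0000 ⇒ m₃ = 12078.0000/5 = 2415.60000
m₂^(3/2) = 153.20000^(1.5) = 1896.21749
g₁ = m₃ / m₂^(3/2) = 2415.60000 / 1896.21749 ≈ 1.274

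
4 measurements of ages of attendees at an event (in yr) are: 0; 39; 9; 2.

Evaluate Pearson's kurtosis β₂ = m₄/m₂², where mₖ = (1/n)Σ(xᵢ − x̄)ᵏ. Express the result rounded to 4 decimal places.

x̄ = 12.5000
Σ(xᵢ − x̄)² = 981.0000 ⇒ m₂ = 245.25000
Σ(xᵢ − x̄)⁴ = 529874.2500 ⇒ m₄ = 132468.56250
m₂² = 60147.56250
β₂ = m₄/m₂² = 132468.56250 / 60147.56250 ≈ 2.2024

2.2024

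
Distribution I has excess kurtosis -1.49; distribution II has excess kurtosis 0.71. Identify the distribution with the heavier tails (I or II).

II

Higher excess kurtosis ⇒ heavier tails relative to the normal distribution.
-1.49 vs 0.71: the larger is 0.71, so II has heavier tails. (II is leptokurtic — heavier-than-normal tails; the other is platykurtic.)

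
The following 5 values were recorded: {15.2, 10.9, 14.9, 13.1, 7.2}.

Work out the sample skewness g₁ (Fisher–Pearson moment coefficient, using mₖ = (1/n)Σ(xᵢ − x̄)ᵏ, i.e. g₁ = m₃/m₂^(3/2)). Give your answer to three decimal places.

x̄ = (15.2 + 10.9 + 14.9 + 13.1 + 7.2) / 5 = 12.2600
deviations (xᵢ − x̄): 2.9400, -1.3600, 2.6400, 0.8400, -5.0600
Σ(xᵢ − x̄)² = 43.7720 ⇒ m₂ = 43.7720/5 = 8.75440
Σ(xᵢ − x̄)³ = -87.6650 ⇒ m₃ = -87.6650/5 = -17.53301
m₂^(3/2) = 8.75440^(1.5) = 25.90237
g₁ = m₃ / m₂^(3/2) = -17.53301 / 25.90237 ≈ -0.677

-0.677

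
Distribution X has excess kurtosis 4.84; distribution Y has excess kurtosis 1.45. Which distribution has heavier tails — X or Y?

Higher excess kurtosis ⇒ heavier tails relative to the normal distribution.
4.84 vs 1.45: the larger is 4.84, so X has heavier tails.

X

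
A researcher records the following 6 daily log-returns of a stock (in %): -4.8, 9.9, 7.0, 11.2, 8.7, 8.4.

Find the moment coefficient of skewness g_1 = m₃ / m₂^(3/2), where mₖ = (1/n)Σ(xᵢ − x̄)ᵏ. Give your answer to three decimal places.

x̄ = (-4.8 + 9.9 + 7.0 + 11.2 + 8.7 + 8.4) / 6 = 6.7333
deviations (xᵢ − x̄): -11.5333, 3.1667, 0.2667, 4.4667, 1.9667, 1.6667
Σ(xᵢ − x̄)² = 169.7133 ⇒ m₂ = 169.7133/6 = 28.28556
Σ(xᵢ − x̄)³ = -1401.0136 ⇒ m₃ = -1401.0136/6 = -233.50226
m₂^(3/2) = 28.28556^(1.5) = 150.43437
g_1 = m₃ / m₂^(3/2) = -233.50226 / 150.43437 ≈ -1.552

-1.552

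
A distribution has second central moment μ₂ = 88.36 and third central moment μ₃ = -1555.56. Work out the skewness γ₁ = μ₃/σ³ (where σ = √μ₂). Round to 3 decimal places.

-1.873

σ = √μ₂ = √88.36 = 9.40000
σ³ = μ₂^(3/2) = 830.58400
γ₁ = μ₃/σ³ = -1555.56 / 830.58400 ≈ -1.873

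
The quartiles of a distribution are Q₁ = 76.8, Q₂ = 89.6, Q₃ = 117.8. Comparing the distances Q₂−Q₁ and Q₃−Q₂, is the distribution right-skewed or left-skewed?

right-skewed

Q₂ − Q₁ = 12.8;  Q₃ − Q₂ = 28.2
Q₃ − Q₂ > Q₂ − Q₁ ⇒ the upper half is more spread out ⇒ right-skewed.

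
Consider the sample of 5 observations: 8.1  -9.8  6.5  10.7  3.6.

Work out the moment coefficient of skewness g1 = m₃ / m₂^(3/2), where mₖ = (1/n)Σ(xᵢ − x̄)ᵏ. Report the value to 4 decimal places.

-1.1323

x̄ = (8.1 - 9.8 + 6.5 + 10.7 + 3.6) / 5 = 3.8200
deviations (xᵢ − x̄): 4.2800, -13.6200, 2.6800, 6.8800, -0.2200
Σ(xᵢ − x̄)² = 258.3880 ⇒ m₂ = 258.3880/5 = 51.67760
Σ(xᵢ − x̄)³ = -2103.2683 ⇒ m₃ = -2103.2683/5 = -420.65366
m₂^(3/2) = 51.67760^(1.5) = 371.49545
g1 = m₃ / m₂^(3/2) = -420.65366 / 371.49545 ≈ -1.1323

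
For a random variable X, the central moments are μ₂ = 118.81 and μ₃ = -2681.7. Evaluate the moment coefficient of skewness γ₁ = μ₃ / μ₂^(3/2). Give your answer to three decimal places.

σ = √μ₂ = √118.81 = 10.90000
σ³ = μ₂^(3/2) = 1295.02900
γ₁ = μ₃/σ³ = -2681.7 / 1295.02900 ≈ -2.071

-2.071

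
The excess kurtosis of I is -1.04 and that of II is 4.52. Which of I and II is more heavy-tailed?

II

Higher excess kurtosis ⇒ heavier tails relative to the normal distribution.
-1.04 vs 4.52: the larger is 4.52, so II has heavier tails. (II is leptokurtic — heavier-than-normal tails; the other is platykurtic.)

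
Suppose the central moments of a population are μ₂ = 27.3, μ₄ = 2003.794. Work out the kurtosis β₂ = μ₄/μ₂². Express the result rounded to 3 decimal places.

2.689

μ₂² = 27.3² = 745.29000
μ₄/μ₂² = 2003.794 / 745.29000 = 2.68861
β₂ ≈ 2.689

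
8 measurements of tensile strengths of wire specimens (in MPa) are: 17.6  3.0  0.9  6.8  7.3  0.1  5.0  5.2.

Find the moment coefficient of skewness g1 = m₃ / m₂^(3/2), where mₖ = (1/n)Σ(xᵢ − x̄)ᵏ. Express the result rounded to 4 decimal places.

x̄ = (17.6 + 3.0 + 0.9 + 6.8 + 7.3 + 0.1 + 5.0 + 5.2) / 8 = 5.7375
deviations (xᵢ − x̄): 11.8625, -2.7375, -4.8375, 1.0625, 1.5625, -5.6375, -0.7375, -0.5375
Σ(xᵢ − x̄)² = 207.7988 ⇒ m₂ = 207.7988/8 = 25.97484
Σ(xᵢ − x̄)³ = 1360.8492 ⇒ m₃ = 1360.8492/8 = 170.10615
m₂^(3/2) = 25.97484^(1.5) = 132.38215
g1 = m₃ / m₂^(3/2) = 170.10615 / 132.38215 ≈ 1.2850

1.2850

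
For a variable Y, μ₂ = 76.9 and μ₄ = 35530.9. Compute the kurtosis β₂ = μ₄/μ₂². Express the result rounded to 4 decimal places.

6.0083

μ₂² = 76.9² = 5913.61000
μ₄/μ₂² = 35530.9 / 5913.61000 = 6.00833
β₂ ≈ 6.0083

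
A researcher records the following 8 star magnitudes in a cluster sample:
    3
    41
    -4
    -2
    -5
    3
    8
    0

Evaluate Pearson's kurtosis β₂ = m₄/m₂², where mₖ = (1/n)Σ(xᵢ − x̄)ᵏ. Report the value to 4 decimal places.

5.2610

x̄ = 5.5000
Σ(xᵢ − x̄)² = 1566.0000 ⇒ m₂ = 195.75000
Σ(xᵢ − x̄)⁴ = 1612726.5000 ⇒ m₄ = 201590.81250
m₂² = 38318.06250
β₂ = m₄/m₂² = 201590.81250 / 38318.06250 ≈ 5.2610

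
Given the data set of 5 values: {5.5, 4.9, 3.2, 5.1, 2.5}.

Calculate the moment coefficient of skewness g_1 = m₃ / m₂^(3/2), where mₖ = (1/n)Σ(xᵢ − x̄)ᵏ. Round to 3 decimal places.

-0.431

x̄ = (5.5 + 4.9 + 3.2 + 5.1 + 2.5) / 5 = 4.2400
deviations (xᵢ − x̄): 1.2600, 0.6600, -1.0400, 0.8600, -1.7400
Σ(xᵢ − x̄)² = 6.8720 ⇒ m₂ = 6.8720/5 = 1.37440
Σ(xᵢ − x̄)³ = -3.4690 ⇒ m₃ = -3.4690/5 = -0.69379
m₂^(3/2) = 1.37440^(1.5) = 1.61128
g_1 = m₃ / m₂^(3/2) = -0.69379 / 1.61128 ≈ -0.431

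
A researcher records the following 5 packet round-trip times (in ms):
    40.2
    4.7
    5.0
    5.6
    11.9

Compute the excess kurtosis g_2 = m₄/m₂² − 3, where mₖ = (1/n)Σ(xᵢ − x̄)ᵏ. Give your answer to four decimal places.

x̄ = 13.4800
Σ(xᵢ − x̄)² = 927.5480 ⇒ m₂ = 185.50960
Σ(xᵢ − x̄)⁴ = 524712.2705 ⇒ m₄ = 104942.45410
m₂² = 34413.81169
g_2 = m₄/m₂² − 3 = 3.04943 − 3 ≈ 0.0494

0.0494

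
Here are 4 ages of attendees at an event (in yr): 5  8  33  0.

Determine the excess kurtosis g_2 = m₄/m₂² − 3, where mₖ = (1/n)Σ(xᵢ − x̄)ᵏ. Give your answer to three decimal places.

-0.786

x̄ = 11.5000
Σ(xᵢ − x̄)² = 649.0000 ⇒ m₂ = 162.25000
Σ(xᵢ − x̄)⁴ = 233100.2500 ⇒ m₄ = 58275.06250
m₂² = 26325.06250
g_2 = m₄/m₂² − 3 = 2.21367 − 3 ≈ -0.786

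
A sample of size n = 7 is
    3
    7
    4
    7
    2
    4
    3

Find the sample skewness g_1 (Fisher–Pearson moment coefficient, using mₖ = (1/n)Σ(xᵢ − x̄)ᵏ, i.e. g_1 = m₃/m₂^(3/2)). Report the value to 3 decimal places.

x̄ = (3 + 7 + 4 + 7 + 2 + 4 + 3) / 7 = 4.2857
deviations (xᵢ − x̄): -1.2857, 2.7143, -0.2857, 2.7143, -2.2857, -0.2857, -1.2857
Σ(xᵢ − x̄)² = 23.4286 ⇒ m₂ = 23.4286/7 = 3.34694
Σ(xᵢ − x̄)³ = 23.7551 ⇒ m₃ = 23.7551/7 = 3.39359
m₂^(3/2) = 3.34694^(1.5) = 6.12310
g_1 = m₃ / m₂^(3/2) = 3.39359 / 6.12310 ≈ 0.554

0.554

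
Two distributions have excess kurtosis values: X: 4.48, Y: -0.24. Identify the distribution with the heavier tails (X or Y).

X

Higher excess kurtosis ⇒ heavier tails relative to the normal distribution.
4.48 vs -0.24: the larger is 4.48, so X has heavier tails. (X is leptokurtic — heavier-than-normal tails; the other is platykurtic.)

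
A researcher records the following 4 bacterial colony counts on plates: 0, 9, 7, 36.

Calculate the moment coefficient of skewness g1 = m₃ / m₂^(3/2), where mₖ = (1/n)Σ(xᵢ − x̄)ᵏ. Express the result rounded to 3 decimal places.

x̄ = (0 + 9 + 7 + 36) / 4 = 13.0000
deviations (xᵢ − x̄): -13.0000, -4.0000, -6.0000, 23.0000
Σ(xᵢ − x̄)² = 750.0000 ⇒ m₂ = 750.0000/4 = 187.50000
Σ(xᵢ − x̄)³ = 9690.0000 ⇒ m₃ = 9690.0000/4 = 2422.50000
m₂^(3/2) = 187.50000^(1.5) = 2567.44949
g1 = m₃ / m₂^(3/2) = 2422.50000 / 2567.44949 ≈ 0.944

0.944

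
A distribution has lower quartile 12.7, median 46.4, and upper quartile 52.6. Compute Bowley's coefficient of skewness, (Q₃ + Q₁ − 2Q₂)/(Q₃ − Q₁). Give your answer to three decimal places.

-0.689

numerator: Q₃ + Q₁ − 2Q₂ = 52.6 + 12.7 − 2×46.4 = -27.5000
denominator: Q₃ − Q₁ = 52.6 − 12.7 = 39.9000
Bowley skewness = -27.5000 / 39.9000 ≈ -0.689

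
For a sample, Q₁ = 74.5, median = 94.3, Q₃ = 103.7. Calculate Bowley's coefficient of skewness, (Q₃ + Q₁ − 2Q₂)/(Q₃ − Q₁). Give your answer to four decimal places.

numerator: Q₃ + Q₁ − 2Q₂ = 103.7 + 74.5 − 2×94.3 = -10.4000
denominator: Q₃ − Q₁ = 103.7 − 74.5 = 29.2000
Bowley skewness = -10.4000 / 29.2000 ≈ -0.3562

-0.3562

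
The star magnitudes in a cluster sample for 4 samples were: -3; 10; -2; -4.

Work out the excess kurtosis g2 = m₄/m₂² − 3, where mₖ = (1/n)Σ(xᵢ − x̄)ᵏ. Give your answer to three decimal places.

-0.708

x̄ = 0.2500
Σ(xᵢ − x̄)² = 128.7500 ⇒ m₂ = 32.18750
Σ(xᵢ − x̄)⁴ = 9500.3281 ⇒ m₄ = 2375.08203
m₂² = 1036.03516
g2 = m₄/m₂² − 3 = 2.29247 − 3 ≈ -0.708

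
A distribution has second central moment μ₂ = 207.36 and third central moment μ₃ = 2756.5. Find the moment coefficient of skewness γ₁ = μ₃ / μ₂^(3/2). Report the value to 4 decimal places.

σ = √μ₂ = √207.36 = 14.40000
σ³ = μ₂^(3/2) = 2985.98400
γ₁ = μ₃/σ³ = 2756.5 / 2985.98400 ≈ 0.9231

0.9231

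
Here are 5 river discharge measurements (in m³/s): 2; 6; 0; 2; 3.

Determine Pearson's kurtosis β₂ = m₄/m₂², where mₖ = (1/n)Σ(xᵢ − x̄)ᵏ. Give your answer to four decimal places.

2.4362

x̄ = 2.6000
Σ(xᵢ − x̄)² = 19.2000 ⇒ m₂ = 3.84000
Σ(xᵢ − x̄)⁴ = 179.6160 ⇒ m₄ = 35.92320
m₂² = 14.74560
β₂ = m₄/m₂² = 35.92320 / 14.74560 ≈ 2.4362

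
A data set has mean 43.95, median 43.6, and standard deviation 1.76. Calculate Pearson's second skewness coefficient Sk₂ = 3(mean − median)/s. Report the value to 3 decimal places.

0.597

Sk₂ = 3(43.95 − 43.6) / 1.76 = 3 × 0.3500 / 1.76
    = 1.0500 / 1.76 ≈ 0.597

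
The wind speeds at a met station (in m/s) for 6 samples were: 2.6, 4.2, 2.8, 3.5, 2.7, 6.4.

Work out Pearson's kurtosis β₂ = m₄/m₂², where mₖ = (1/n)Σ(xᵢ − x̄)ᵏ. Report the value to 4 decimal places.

3.0079

x̄ = 3.7000
Σ(xᵢ − x̄)² = 10.6000 ⇒ m₂ = 1.76667
Σ(xᵢ − x̄)⁴ = 56.3284 ⇒ m₄ = 9.38807
m₂² = 3.12111
β₂ = m₄/m₂² = 9.38807 / 3.12111 ≈ 3.0079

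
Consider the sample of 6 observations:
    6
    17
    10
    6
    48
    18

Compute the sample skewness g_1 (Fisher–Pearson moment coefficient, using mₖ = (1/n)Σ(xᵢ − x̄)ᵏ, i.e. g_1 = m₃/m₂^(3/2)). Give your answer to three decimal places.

x̄ = (6 + 17 + 10 + 6 + 48 + 18) / 6 = 17.5000
deviations (xᵢ − x̄): -11.5000, -0.5000, -7.5000, -11.5000, 30.5000, 0.5000
Σ(xᵢ − x̄)² = 1251.5000 ⇒ m₂ = 1251.5000/6 = 208.58333
Σ(xᵢ − x̄)³ = 24909.0000 ⇒ m₃ = 24909.0000/6 = 4151.50000
m₂^(3/2) = 208.58333^(1.5) = 3012.44693
g_1 = m₃ / m₂^(3/2) = 4151.50000 / 3012.44693 ≈ 1.378

1.378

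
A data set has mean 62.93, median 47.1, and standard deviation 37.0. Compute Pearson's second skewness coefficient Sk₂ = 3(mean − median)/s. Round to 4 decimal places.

1.2835

Sk₂ = 3(62.93 − 47.1) / 37.0 = 3 × 15.8300 / 37.0
    = 47.4900 / 37.0 ≈ 1.2835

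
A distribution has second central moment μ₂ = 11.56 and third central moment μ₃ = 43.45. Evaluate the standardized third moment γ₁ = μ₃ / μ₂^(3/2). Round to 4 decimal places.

σ = √μ₂ = √11.56 = 3.40000
σ³ = μ₂^(3/2) = 39.30400
γ₁ = μ₃/σ³ = 43.45 / 39.30400 ≈ 1.1055

1.1055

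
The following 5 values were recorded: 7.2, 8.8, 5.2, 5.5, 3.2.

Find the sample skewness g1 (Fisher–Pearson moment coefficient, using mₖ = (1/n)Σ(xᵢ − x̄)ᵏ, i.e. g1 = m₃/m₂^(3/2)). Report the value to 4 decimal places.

0.0635

x̄ = (7.2 + 8.8 + 5.2 + 5.5 + 3.2) / 5 = 5.9800
deviations (xᵢ − x̄): 1.2200, 2.8200, -0.7800, -0.4800, -2.7800
Σ(xᵢ − x̄)² = 18.0080 ⇒ m₂ = 18.0080/5 = 3.60160
Σ(xᵢ − x̄)³ = 2.1715 ⇒ m₃ = 2.1715/5 = 0.43430
m₂^(3/2) = 3.60160^(1.5) = 6.83507
g1 = m₃ / m₂^(3/2) = 0.43430 / 6.83507 ≈ 0.0635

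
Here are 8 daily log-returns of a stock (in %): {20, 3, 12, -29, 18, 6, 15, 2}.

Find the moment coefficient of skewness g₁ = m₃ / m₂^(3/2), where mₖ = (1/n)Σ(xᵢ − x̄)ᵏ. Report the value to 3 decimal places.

-1.480

x̄ = (20 + 3 + 12 - 29 + 18 + 6 + 15 + 2) / 8 = 5.8750
deviations (xᵢ − x̄): 14.1250, -2.8750, 6.1250, -34.8750, 12.1250, 0.1250, 9.1250, -3.8750
Σ(xᵢ − x̄)² = 1706.8750 ⇒ m₂ = 1706.8750/8 = 213.35938
Σ(xᵢ − x̄)³ = -36908.9063 ⇒ m₃ = -36908.9063/8 = -4613.61328
m₂^(3/2) = 213.35938^(1.5) = 3116.50333
g₁ = m₃ / m₂^(3/2) = -4613.61328 / 3116.50333 ≈ -1.480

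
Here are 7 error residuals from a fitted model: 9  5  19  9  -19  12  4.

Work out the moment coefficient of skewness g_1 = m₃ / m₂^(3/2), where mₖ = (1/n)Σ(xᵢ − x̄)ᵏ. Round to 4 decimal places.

x̄ = (9 + 5 + 19 + 9 - 19 + 12 + 4) / 7 = 5.5714
deviations (xᵢ − x̄): 3.4286, -0.5714, 13.4286, 3.4286, -24.5714, 6.4286, -1.5714
Σ(xᵢ − x̄)² = 851.7143 ⇒ m₂ = 851.7143/7 = 121.67347
Σ(xᵢ − x̄)³ = -12071.3878 ⇒ m₃ = -12071.3878/7 = -1724.48397
m₂^(3/2) = 121.67347^(1.5) = 1342.12769
g_1 = m₃ / m₂^(3/2) = -1724.48397 / 1342.12769 ≈ -1.2849

-1.2849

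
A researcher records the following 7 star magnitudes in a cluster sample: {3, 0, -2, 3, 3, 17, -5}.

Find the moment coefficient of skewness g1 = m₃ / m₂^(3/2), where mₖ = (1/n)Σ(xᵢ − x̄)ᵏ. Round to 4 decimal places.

x̄ = (3 + 0 - 2 + 3 + 3 + 17 - 5) / 7 = 2.7143
deviations (xᵢ − x̄): 0.2857, -2.7143, -4.7143, 0.2857, 0.2857, 14.2857, -7.7143
Σ(xᵢ − x̄)² = 293.4286 ⇒ m₂ = 293.4286/7 = 41.91837
Σ(xᵢ − x̄)³ = 2331.6735 ⇒ m₃ = 2331.6735/7 = 333.09621
m₂^(3/2) = 41.91837^(1.5) = 271.39793
g1 = m₃ / m₂^(3/2) = 333.09621 / 271.39793 ≈ 1.2273

1.2273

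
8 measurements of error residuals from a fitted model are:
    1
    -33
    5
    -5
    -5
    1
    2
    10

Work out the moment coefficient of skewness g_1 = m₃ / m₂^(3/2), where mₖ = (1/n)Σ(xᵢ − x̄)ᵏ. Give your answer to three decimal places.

-1.641

x̄ = (1 - 33 + 5 - 5 - 5 + 1 + 2 + 10) / 8 = -3.0000
deviations (xᵢ − x̄): 4.0000, -30.0000, 8.0000, -2.0000, -2.0000, 4.0000, 5.0000, 13.0000
Σ(xᵢ − x̄)² = 1198.0000 ⇒ m₂ = 1198.0000/8 = 149.75000
Σ(xᵢ − x̄)³ = -24054.0000 ⇒ m₃ = -24054.0000/8 = -3006.75000
m₂^(3/2) = 149.75000^(1.5) = 1832.52643
g_1 = m₃ / m₂^(3/2) = -3006.75000 / 1832.52643 ≈ -1.641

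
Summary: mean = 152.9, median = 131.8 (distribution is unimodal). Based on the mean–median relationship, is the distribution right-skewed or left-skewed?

mean − median = 152.9 − 131.8 = 21.1
mean > median ⇒ the longer tail is on the right ⇒ right-skewed (positively skewed).

right-skewed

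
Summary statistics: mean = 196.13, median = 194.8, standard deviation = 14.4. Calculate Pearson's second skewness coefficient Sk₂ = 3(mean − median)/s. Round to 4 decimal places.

Sk₂ = 3(196.13 − 194.8) / 14.4 = 3 × 1.3300 / 14.4
    = 3.9900 / 14.4 ≈ 0.2771

0.2771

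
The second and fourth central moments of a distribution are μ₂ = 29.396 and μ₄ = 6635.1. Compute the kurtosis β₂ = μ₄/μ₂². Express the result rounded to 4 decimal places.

μ₂² = 29.396² = 864.12482
μ₄/μ₂² = 6635.1 / 864.12482 = 7.67840
β₂ ≈ 7.6784

7.6784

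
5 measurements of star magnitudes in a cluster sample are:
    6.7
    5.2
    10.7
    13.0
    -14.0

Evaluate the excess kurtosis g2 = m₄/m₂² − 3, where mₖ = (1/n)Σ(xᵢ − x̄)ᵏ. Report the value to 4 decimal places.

x̄ = 4.3200
Σ(xᵢ − x̄)² = 458.1080 ⇒ m₂ = 91.62160
Σ(xᵢ − x̄)⁴ = 120008.4059 ⇒ m₄ = 24001.68118
m₂² = 8394.51759
g2 = m₄/m₂² − 3 = 2.85921 − 3 ≈ -0.1408

-0.1408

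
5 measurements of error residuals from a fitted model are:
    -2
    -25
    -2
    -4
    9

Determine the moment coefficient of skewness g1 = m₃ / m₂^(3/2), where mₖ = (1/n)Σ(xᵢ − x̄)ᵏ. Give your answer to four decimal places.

x̄ = (-2 - 25 - 2 - 4 + 9) / 5 = -4.8000
deviations (xᵢ − x̄): 2.8000, -20.2000, 2.8000, 0.8000, 13.8000
Σ(xᵢ − x̄)² = 614.8000 ⇒ m₂ = 614.8000/5 = 122.96000
Σ(xᵢ − x̄)³ = -5569.9200 ⇒ m₃ = -5569.9200/5 = -1113.98400
m₂^(3/2) = 122.96000^(1.5) = 1363.47061
g1 = m₃ / m₂^(3/2) = -1113.98400 / 1363.47061 ≈ -0.8170

-0.8170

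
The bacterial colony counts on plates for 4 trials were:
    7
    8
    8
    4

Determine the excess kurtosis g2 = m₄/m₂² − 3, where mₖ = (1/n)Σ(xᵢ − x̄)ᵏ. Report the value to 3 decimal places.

-0.851

x̄ = 6.7500
Σ(xᵢ − x̄)² = 10.7500 ⇒ m₂ = 2.68750
Σ(xᵢ − x̄)⁴ = 62.0781 ⇒ m₄ = 15.51953
m₂² = 7.22266
g2 = m₄/m₂² − 3 = 2.14873 − 3 ≈ -0.851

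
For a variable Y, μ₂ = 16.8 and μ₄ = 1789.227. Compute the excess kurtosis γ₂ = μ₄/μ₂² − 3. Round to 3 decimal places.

μ₂² = 16.8² = 282.24000
μ₄/μ₂² = 1789.227 / 282.24000 = 6.33938
γ₂ = 6.33938 − 3 ≈ 3.339

3.339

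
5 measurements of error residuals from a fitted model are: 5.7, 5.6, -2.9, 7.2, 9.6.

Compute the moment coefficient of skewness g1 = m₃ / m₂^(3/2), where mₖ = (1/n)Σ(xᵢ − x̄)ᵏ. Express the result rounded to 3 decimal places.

-1.048

x̄ = (5.7 + 5.6 - 2.9 + 7.2 + 9.6) / 5 = 5.0400
deviations (xᵢ − x̄): 0.6600, 0.5600, -7.9400, 2.1600, 4.5600
Σ(xᵢ − x̄)² = 89.2520 ⇒ m₂ = 89.2520/5 = 17.85040
Σ(xᵢ − x̄)³ = -395.2066 ⇒ m₃ = -395.2066/5 = -79.04131
m₂^(3/2) = 17.85040^(1.5) = 75.41746
g1 = m₃ / m₂^(3/2) = -79.04131 / 75.41746 ≈ -1.048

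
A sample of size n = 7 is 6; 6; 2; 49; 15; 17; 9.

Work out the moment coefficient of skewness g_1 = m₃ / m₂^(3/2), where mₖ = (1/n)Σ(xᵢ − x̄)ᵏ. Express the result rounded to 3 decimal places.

x̄ = (6 + 6 + 2 + 49 + 15 + 17 + 9) / 7 = 14.8571
deviations (xᵢ − x̄): -8.8571, -8.8571, -12.8571, 34.1429, 0.1429, 2.1429, -5.8571
Σ(xᵢ − x̄)² = 1526.8571 ⇒ m₂ = 1526.8571/7 = 218.12245
Σ(xᵢ − x̄)³ = 36095.3878 ⇒ m₃ = 36095.3878/7 = 5156.48397
m₂^(3/2) = 218.12245^(1.5) = 3221.44371
g_1 = m₃ / m₂^(3/2) = 5156.48397 / 3221.44371 ≈ 1.601

1.601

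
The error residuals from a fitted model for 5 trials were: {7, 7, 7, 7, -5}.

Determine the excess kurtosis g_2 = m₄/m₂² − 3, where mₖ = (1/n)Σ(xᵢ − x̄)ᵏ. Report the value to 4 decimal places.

x̄ = 4.6000
Σ(xᵢ − x̄)² = 115.2000 ⇒ m₂ = 23.04000
Σ(xᵢ − x̄)⁴ = 8626.1760 ⇒ m₄ = 1725.23520
m₂² = 530.84160
g_2 = m₄/m₂² − 3 = 3.25000 − 3 ≈ 0.2500

0.2500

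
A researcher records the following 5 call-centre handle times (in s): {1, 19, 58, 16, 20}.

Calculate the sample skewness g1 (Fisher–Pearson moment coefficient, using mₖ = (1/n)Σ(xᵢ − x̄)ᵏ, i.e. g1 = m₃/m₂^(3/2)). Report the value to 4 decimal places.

0.9762

x̄ = (1 + 19 + 58 + 16 + 20) / 5 = 22.8000
deviations (xᵢ − x̄): -21.8000, -3.8000, 35.2000, -6.8000, -2.8000
Σ(xᵢ − x̄)² = 1782.8000 ⇒ m₂ = 1782.8000/5 = 356.56000
Σ(xᵢ − x̄)³ = 32862.7200 ⇒ m₃ = 32862.7200/5 = 6572.54400
m₂^(3/2) = 356.56000^(1.5) = 6732.84989
g1 = m₃ / m₂^(3/2) = 6572.54400 / 6732.84989 ≈ 0.9762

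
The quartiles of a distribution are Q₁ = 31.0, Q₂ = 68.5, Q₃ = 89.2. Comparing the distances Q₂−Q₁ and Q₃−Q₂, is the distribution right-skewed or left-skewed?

left-skewed

Q₂ − Q₁ = 37.5;  Q₃ − Q₂ = 20.7
Q₂ − Q₁ > Q₃ − Q₂ ⇒ the lower half is more spread out ⇒ left-skewed.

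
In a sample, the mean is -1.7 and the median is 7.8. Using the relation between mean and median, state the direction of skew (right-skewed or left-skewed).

mean − median = -1.7 − 7.8 = -9.5
mean < median ⇒ the longer tail is on the left ⇒ left-skewed (negatively skewed).

left-skewed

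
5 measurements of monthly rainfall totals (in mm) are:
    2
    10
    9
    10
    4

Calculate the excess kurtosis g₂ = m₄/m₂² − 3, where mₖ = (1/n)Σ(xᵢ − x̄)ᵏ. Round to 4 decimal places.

x̄ = 7.0000
Σ(xᵢ − x̄)² = 56.0000 ⇒ m₂ = 11.20000
Σ(xᵢ − x̄)⁴ = 884.0000 ⇒ m₄ = 176.80000
m₂² = 125.44000
g₂ = m₄/m₂² − 3 = 1.40944 − 3 ≈ -1.5906

-1.5906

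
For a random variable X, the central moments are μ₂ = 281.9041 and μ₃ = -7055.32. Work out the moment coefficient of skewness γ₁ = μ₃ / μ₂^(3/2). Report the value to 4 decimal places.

-1.4906

σ = √μ₂ = √281.9041 = 16.79000
σ³ = μ₂^(3/2) = 4733.16984
γ₁ = μ₃/σ³ = -7055.32 / 4733.16984 ≈ -1.4906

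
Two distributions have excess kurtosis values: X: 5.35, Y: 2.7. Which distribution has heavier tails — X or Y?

X

Higher excess kurtosis ⇒ heavier tails relative to the normal distribution.
5.35 vs 2.7: the larger is 5.35, so X has heavier tails.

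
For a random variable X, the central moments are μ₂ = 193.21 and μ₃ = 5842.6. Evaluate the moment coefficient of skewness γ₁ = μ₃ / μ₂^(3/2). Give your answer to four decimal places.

2.1755

σ = √μ₂ = √193.21 = 13.90000
σ³ = μ₂^(3/2) = 2685.61900
γ₁ = μ₃/σ³ = 5842.6 / 2685.61900 ≈ 2.1755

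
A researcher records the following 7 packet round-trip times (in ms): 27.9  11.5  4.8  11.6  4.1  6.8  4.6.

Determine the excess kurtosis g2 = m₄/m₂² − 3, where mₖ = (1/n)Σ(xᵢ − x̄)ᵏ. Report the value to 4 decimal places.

x̄ = 10.1857
Σ(xᵢ − x̄)² = 426.2286 ⇒ m₂ = 60.88980
Σ(xᵢ − x̄)⁴ = 101792.7200 ⇒ m₄ = 14541.81714
m₂² = 3707.56725
g2 = m₄/m₂² − 3 = 3.92220 − 3 ≈ 0.9222

0.9222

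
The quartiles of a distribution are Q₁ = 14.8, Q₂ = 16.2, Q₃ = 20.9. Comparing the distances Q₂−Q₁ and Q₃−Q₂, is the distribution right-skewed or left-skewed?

right-skewed

Q₂ − Q₁ = 1.4;  Q₃ − Q₂ = 4.7
Q₃ − Q₂ > Q₂ − Q₁ ⇒ the upper half is more spread out ⇒ right-skewed.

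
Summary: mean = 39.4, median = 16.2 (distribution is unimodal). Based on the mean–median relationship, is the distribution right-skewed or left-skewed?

right-skewed

mean − median = 39.4 − 16.2 = 23.2
mean > median ⇒ the longer tail is on the right ⇒ right-skewed (positively skewed).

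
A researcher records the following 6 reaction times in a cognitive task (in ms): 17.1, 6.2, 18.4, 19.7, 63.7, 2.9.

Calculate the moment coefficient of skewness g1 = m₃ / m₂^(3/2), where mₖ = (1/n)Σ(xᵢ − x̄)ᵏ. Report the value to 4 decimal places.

x̄ = (17.1 + 6.2 + 18.4 + 19.7 + 63.7 + 2.9) / 6 = 21.3333
deviations (xᵢ − x̄): -4.2333, -15.1333, -2.9333, -1.6333, 42.3667, -18.4333
Σ(xᵢ − x̄)² = 2392.9333 ⇒ m₂ = 2392.9333/6 = 398.82222
Σ(xᵢ − x̄)³ = 66210.7024 ⇒ m₃ = 66210.7024/6 = 11035.11707
m₂^(3/2) = 398.82222^(1.5) = 7964.69269
g1 = m₃ / m₂^(3/2) = 11035.11707 / 7964.69269 ≈ 1.3855

1.3855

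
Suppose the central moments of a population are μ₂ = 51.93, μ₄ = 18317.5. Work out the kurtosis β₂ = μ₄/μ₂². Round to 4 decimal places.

6.7925

μ₂² = 51.93² = 2696.72490
μ₄/μ₂² = 18317.5 / 2696.72490 = 6.79250
β₂ ≈ 6.7925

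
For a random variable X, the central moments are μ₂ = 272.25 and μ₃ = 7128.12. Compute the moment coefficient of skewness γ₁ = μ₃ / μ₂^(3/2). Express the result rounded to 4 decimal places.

1.5868

σ = √μ₂ = √272.25 = 16.50000
σ³ = μ₂^(3/2) = 4492.12500
γ₁ = μ₃/σ³ = 7128.12 / 4492.12500 ≈ 1.5868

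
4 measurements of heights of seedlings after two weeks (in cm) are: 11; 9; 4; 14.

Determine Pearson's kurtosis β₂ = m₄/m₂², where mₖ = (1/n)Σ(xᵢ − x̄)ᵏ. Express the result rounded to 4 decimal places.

x̄ = 9.5000
Σ(xᵢ − x̄)² = 53.0000 ⇒ m₂ = 13.25000
Σ(xᵢ − x̄)⁴ = 1330.2500 ⇒ m₄ = 332.56250
m₂² = 175.56250
β₂ = m₄/m₂² = 332.56250 / 175.56250 ≈ 1.8943

1.8943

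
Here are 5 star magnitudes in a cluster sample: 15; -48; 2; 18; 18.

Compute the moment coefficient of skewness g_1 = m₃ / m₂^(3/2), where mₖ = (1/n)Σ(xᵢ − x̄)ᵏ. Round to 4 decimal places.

-1.3127

x̄ = (15 - 48 + 2 + 18 + 18) / 5 = 1.0000
deviations (xᵢ − x̄): 14.0000, -49.0000, 1.0000, 17.0000, 17.0000
Σ(xᵢ − x̄)² = 3176.0000 ⇒ m₂ = 3176.0000/5 = 635.20000
Σ(xᵢ − x̄)³ = -105078.0000 ⇒ m₃ = -105078.0000/5 = -21015.60000
m₂^(3/2) = 635.20000^(1.5) = 16009.05638
g_1 = m₃ / m₂^(3/2) = -21015.60000 / 16009.05638 ≈ -1.3127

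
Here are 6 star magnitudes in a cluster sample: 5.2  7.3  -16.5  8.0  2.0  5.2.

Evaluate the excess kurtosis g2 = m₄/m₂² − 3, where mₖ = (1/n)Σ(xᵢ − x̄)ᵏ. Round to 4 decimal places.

x̄ = 1.8667
Σ(xᵢ − x̄)² = 426.7133 ⇒ m₂ = 71.11889
Σ(xᵢ − x̄)⁴ = 116328.0345 ⇒ m₄ = 19388.00575
m₂² = 5057.89636
g2 = m₄/m₂² − 3 = 3.83322 − 3 ≈ 0.8332

0.8332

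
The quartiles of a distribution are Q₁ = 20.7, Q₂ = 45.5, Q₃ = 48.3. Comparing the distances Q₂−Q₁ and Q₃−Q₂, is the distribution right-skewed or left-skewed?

left-skewed

Q₂ − Q₁ = 24.8;  Q₃ − Q₂ = 2.8
Q₂ − Q₁ > Q₃ − Q₂ ⇒ the lower half is more spread out ⇒ left-skewed.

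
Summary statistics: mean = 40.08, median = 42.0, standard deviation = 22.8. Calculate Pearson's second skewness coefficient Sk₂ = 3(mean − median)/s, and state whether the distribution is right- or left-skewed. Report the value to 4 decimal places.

-0.2526, left-skewed

Sk₂ = 3(40.08 − 42.0) / 22.8 = 3 × -1.9200 / 22.8
    = -5.7600 / 22.8 ≈ -0.2526
Sk₂ < 0 ⇒ mean < median ⇒ left-skewed (negative skew).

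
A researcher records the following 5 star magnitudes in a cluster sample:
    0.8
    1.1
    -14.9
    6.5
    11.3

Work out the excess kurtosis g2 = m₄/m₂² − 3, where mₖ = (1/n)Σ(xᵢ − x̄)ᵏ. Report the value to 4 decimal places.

-0.5030

x̄ = 0.9600
Σ(xᵢ − x̄)² = 389.1920 ⇒ m₂ = 77.83840
Σ(xᵢ − x̄)⁴ = 75645.0912 ⇒ m₄ = 15129.01825
m₂² = 6058.81651
g2 = m₄/m₂² − 3 = 2.49703 − 3 ≈ -0.5030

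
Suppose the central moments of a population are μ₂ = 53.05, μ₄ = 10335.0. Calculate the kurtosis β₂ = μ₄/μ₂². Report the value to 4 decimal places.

3.6723

μ₂² = 53.05² = 2814.30250
μ₄/μ₂² = 10335.0 / 2814.30250 = 3.67231
β₂ ≈ 3.6723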